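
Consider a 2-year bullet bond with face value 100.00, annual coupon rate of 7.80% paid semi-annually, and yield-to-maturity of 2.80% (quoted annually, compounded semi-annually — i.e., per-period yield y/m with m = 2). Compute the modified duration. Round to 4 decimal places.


Coupon per period c = face * coupon_rate / m = 3.900000
Periods per year m = 2; per-period yield y/m = 0.014000
Number of cashflows N = 4
Cashflows (t years, CF_t, discount factor 1/(1+y/m)^(m*t), PV):
  t = 0.5000: CF_t = 3.900000, DF = 0.986193, PV = 3.846154
  t = 1.0000: CF_t = 3.900000, DF = 0.972577, PV = 3.793051
  t = 1.5000: CF_t = 3.900000, DF = 0.959149, PV = 3.740682
  t = 2.0000: CF_t = 103.900000, DF = 0.945906, PV = 98.279679
Price P = sum_t PV_t = 109.659565
First compute Macaulay numerator sum_t t * PV_t:
  t * PV_t at t = 0.5000: 1.923077
  t * PV_t at t = 1.0000: 3.793051
  t * PV_t at t = 1.5000: 5.611022
  t * PV_t at t = 2.0000: 196.559357
Macaulay duration D = 207.886508 / 109.659565 = 1.895744
Modified duration = D / (1 + y/m) = 1.895744 / (1 + 0.014000) = 1.869570

Answer: Modified duration = 1.8696


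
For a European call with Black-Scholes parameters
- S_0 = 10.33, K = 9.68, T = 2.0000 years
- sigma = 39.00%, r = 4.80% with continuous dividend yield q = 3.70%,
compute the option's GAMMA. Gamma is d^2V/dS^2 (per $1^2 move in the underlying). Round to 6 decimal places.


Answer: Gamma = 0.059195

Derivation:
d1 = 0.4334934111; d2 = -0.1180498783
phi(d1) = 0.3631654360; exp(-qT) = 0.9286716938; exp(-rT) = 0.9084640161
Gamma = exp(-qT) * phi(d1) / (S * sigma * sqrt(T)) = 0.9286716938 * 0.3631654360 / (10.3300 * 0.3900 * 1.4142135624) = 0.059195


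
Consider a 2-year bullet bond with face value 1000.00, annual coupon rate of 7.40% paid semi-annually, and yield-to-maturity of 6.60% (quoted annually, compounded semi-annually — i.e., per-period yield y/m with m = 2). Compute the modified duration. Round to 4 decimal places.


Answer: Modified duration = 1.8358

Derivation:
Coupon per period c = face * coupon_rate / m = 37.000000
Periods per year m = 2; per-period yield y/m = 0.033000
Number of cashflows N = 4
Cashflows (t years, CF_t, discount factor 1/(1+y/m)^(m*t), PV):
  t = 0.5000: CF_t = 37.000000, DF = 0.968054, PV = 35.818006
  t = 1.0000: CF_t = 37.000000, DF = 0.937129, PV = 34.673771
  t = 1.5000: CF_t = 37.000000, DF = 0.907192, PV = 33.566090
  t = 2.0000: CF_t = 1037.000000, DF = 0.878211, PV = 910.704474
Price P = sum_t PV_t = 1014.762342
First compute Macaulay numerator sum_t t * PV_t:
  t * PV_t at t = 0.5000: 17.909003
  t * PV_t at t = 1.0000: 34.673771
  t * PV_t at t = 1.5000: 50.349136
  t * PV_t at t = 2.0000: 1821.408949
Macaulay duration D = 1924.340859 / 1014.762342 = 1.896346
Modified duration = D / (1 + y/m) = 1.896346 / (1 + 0.033000) = 1.835766


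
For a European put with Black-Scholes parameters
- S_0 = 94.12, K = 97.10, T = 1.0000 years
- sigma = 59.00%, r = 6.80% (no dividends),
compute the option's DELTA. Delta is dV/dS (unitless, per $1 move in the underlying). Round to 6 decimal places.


d1 = 0.3574223535; d2 = -0.2325776465
phi(d1) = 0.3742564944; exp(-qT) = 1.0000000000; exp(-rT) = 0.9342604736
N(-d1) = 0.3603878224
Delta = -exp(-qT) * N(-d1) = -1.0000000000 * 0.3603878224 = -0.360388

Answer: Delta = -0.360388


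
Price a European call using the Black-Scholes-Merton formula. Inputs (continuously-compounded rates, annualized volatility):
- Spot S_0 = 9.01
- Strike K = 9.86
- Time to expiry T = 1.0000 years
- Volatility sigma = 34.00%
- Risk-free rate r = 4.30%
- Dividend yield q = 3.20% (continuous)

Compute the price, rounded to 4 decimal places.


d1 = (ln(S/K) + (r - q + 0.5*sigma^2) * T) / (sigma * sqrt(T)) = -0.06279734
d2 = d1 - sigma * sqrt(T) = -0.40279734
exp(-rT) = 0.95791139; exp(-qT) = 0.96850658
C = S_0 * exp(-qT) * N(d1) - K * exp(-rT) * N(d2)
N(d1) = 0.47496394; N(d2) = 0.34354866
C = 9.0100 * 0.96850658 * 0.47496394 - 9.8600 * 0.95791139 * 0.34354866 = 0.8998

Answer: Price = 0.8998


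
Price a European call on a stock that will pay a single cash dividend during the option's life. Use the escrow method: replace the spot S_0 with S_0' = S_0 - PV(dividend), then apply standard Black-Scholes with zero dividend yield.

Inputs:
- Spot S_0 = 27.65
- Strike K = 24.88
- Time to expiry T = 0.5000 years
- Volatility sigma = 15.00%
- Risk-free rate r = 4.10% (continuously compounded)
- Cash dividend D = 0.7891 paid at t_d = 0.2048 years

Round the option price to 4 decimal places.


PV(D) = D * exp(-r * t_d) = 0.7891 * 0.99163835 = 0.78250183
S_0' = S_0 - PV(D) = 27.6500 - 0.78250183 = 26.86749817
d1 = (ln(S_0'/K) + (r + sigma^2/2)*T) / (sigma*sqrt(T)) = 0.97088629
d2 = d1 - sigma*sqrt(T) = 0.86482027
exp(-rT) = 0.97970870
N(d1) = 0.83419755; N(d2) = 0.80643128
C = S_0' * N(d1) - K * exp(-rT) * N(d2) = 26.86749817 * 0.83419755 - 24.8800 * 0.97970870 * 0.80643128 = 2.7559

Answer: Price = 2.7559


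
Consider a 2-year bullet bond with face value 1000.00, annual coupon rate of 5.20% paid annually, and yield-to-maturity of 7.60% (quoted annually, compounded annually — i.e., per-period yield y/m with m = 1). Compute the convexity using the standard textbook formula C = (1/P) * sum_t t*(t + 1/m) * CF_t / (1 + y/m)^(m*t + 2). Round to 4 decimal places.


Answer: Convexity = 5.0079

Derivation:
Coupon per period c = face * coupon_rate / m = 52.000000
Periods per year m = 1; per-period yield y/m = 0.076000
Number of cashflows N = 2
Cashflows (t years, CF_t, discount factor 1/(1+y/m)^(m*t), PV):
  t = 1.0000: CF_t = 52.000000, DF = 0.929368, PV = 48.327138
  t = 2.0000: CF_t = 1052.000000, DF = 0.863725, PV = 908.638631
Price P = sum_t PV_t = 956.965769
Convexity numerator sum_t t*(t + 1/m) * CF_t / (1+y/m)^(m*t + 2):
  t = 1.0000: term = 83.482707
  t = 2.0000: term = 4708.883055
Convexity = (1/P) * sum = 4792.365762 / 956.965769 = 5.007876


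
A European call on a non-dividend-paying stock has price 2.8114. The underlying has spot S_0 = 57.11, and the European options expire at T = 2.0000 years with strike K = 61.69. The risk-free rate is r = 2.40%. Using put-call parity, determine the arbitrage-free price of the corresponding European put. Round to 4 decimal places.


Put-call parity: C - P = S_0 * exp(-qT) - K * exp(-rT).
S_0 * exp(-qT) = 57.1100 * 1.00000000 = 57.11000000
K * exp(-rT) = 61.6900 * 0.95313379 = 58.79882332
P = C - S*exp(-qT) + K*exp(-rT)
P = 2.8114 - 57.11000000 + 58.79882332 = 4.5002

Answer: Put price = 4.5002


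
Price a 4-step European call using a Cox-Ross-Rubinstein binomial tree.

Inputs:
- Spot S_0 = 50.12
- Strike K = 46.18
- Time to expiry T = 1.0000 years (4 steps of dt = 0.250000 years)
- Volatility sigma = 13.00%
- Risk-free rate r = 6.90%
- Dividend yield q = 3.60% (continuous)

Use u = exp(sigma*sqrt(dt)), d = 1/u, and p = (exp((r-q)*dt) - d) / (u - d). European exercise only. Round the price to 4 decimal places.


Answer: Price = V(0,0) = 5.9528

Derivation:
dt = T/N = 0.250000
u = exp(sigma*sqrt(dt)) = 1.067159; d = 1/u = 0.937067
p = (exp((r-q)*dt) - d) / (u - d) = 0.547435
Discount per step: exp(-r*dt) = 0.982898
Stock lattice S(k, i) with i counting down-moves:
  k=0: S(0,0) = 50.1200
  k=1: S(1,0) = 53.4860; S(1,1) = 46.9658
  k=2: S(2,0) = 57.0781; S(2,1) = 50.1200; S(2,2) = 44.0101
  k=3: S(3,0) = 60.9114; S(3,1) = 53.4860; S(3,2) = 46.9658; S(3,3) = 41.2405
  k=4: S(4,0) = 65.0021; S(4,1) = 57.0781; S(4,2) = 50.1200; S(4,3) = 44.0101; S(4,4) = 38.6451
Terminal payoffs V(N, i) = max(S_T - K, 0):
  V(4,0) = 18.822136; V(4,1) = 10.898079; V(4,2) = 3.940000; V(4,3) = 0.000000; V(4,4) = 0.000000
Backward induction: V(k, i) = exp(-r*dt) * [p * V(k+1, i) + (1-p) * V(k+1, i+1)].
  V(3,0) = exp(-r*dt) * [p*18.822136 + (1-p)*10.898079] = 14.975417
  V(3,1) = exp(-r*dt) * [p*10.898079 + (1-p)*3.940000] = 7.616570
  V(3,2) = exp(-r*dt) * [p*3.940000 + (1-p)*0.000000] = 2.120006
  V(3,3) = exp(-r*dt) * [p*0.000000 + (1-p)*0.000000] = 0.000000
  V(2,0) = exp(-r*dt) * [p*14.975417 + (1-p)*7.616570] = 11.445905
  V(2,1) = exp(-r*dt) * [p*7.616570 + (1-p)*2.120006] = 5.041300
  V(2,2) = exp(-r*dt) * [p*2.120006 + (1-p)*0.000000] = 1.140717
  V(1,0) = exp(-r*dt) * [p*11.445905 + (1-p)*5.041300] = 8.401226
  V(1,1) = exp(-r*dt) * [p*5.041300 + (1-p)*1.140717] = 3.220006
  V(0,0) = exp(-r*dt) * [p*8.401226 + (1-p)*3.220006] = 5.952810


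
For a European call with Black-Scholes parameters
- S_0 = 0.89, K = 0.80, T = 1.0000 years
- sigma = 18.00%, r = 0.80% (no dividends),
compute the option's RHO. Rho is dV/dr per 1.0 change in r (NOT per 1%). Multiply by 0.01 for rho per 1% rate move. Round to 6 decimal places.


Answer: Rho = 0.561660

Derivation:
d1 = 0.7267207503; d2 = 0.5467207503
phi(d1) = 0.3063582661; exp(-qT) = 1.0000000000; exp(-rT) = 0.9920319148
N(d2) = 0.7077147019
Rho = K*T*exp(-rT)*N(d2) = 0.8000 * 1.0000 * 0.9920319148 * 0.7077147019 = 0.561660


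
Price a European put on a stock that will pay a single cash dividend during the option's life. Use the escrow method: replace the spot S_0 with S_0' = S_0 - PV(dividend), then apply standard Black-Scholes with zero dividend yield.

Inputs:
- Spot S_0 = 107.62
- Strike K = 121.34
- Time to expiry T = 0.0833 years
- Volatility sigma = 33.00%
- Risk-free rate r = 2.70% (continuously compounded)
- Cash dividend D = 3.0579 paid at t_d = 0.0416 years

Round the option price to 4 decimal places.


Answer: Price = 16.7891

Derivation:
PV(D) = D * exp(-r * t_d) = 3.0579 * 0.99887743 = 3.05446729
S_0' = S_0 - PV(D) = 107.6200 - 3.05446729 = 104.56553271
d1 = (ln(S_0'/K) + (r + sigma^2/2)*T) / (sigma*sqrt(T)) = -1.49088807
d2 = d1 - sigma*sqrt(T) = -1.58613181
exp(-rT) = 0.99775343
N(-d1) = 0.93200456; N(-d2) = 0.94364529
P = K * exp(-rT) * N(-d2) - S_0' * N(-d1) = 121.3400 * 0.99775343 * 0.94364529 - 104.56553271 * 0.93200456 = 16.7891


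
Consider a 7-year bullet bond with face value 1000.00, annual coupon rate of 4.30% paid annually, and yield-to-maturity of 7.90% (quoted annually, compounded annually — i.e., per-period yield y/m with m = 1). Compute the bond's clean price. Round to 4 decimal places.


Answer: Price = 811.9279

Derivation:
Coupon per period c = face * coupon_rate / m = 43.000000
Periods per year m = 1; per-period yield y/m = 0.079000
Number of cashflows N = 7
Cashflows (t years, CF_t, discount factor 1/(1+y/m)^(m*t), PV):
  t = 1.0000: CF_t = 43.000000, DF = 0.926784, PV = 39.851715
  t = 2.0000: CF_t = 43.000000, DF = 0.858929, PV = 36.933934
  t = 3.0000: CF_t = 43.000000, DF = 0.796041, PV = 34.229781
  t = 4.0000: CF_t = 43.000000, DF = 0.737758, PV = 31.723615
  t = 5.0000: CF_t = 43.000000, DF = 0.683743, PV = 29.400941
  t = 6.0000: CF_t = 43.000000, DF = 0.633682, PV = 27.248324
  t = 7.0000: CF_t = 1043.000000, DF = 0.587286, PV = 612.539635
Price P = sum_t PV_t = 811.927945


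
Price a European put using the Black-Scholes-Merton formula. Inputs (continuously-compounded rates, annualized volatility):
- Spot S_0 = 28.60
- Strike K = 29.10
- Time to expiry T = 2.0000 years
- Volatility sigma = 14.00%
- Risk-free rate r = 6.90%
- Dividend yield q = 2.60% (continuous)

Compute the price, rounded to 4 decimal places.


d1 = (ln(S/K) + (r - q + 0.5*sigma^2) * T) / (sigma * sqrt(T)) = 0.44582347
d2 = d1 - sigma * sqrt(T) = 0.24783357
exp(-rT) = 0.87109869; exp(-qT) = 0.94932887
P = K * exp(-rT) * N(-d2) - S_0 * exp(-qT) * N(-d1)
N(-d1) = 0.32786238; N(-d2) = 0.40213159
P = 29.1000 * 0.87109869 * 0.40213159 - 28.6000 * 0.94932887 * 0.32786238 = 1.2919

Answer: Price = 1.2919


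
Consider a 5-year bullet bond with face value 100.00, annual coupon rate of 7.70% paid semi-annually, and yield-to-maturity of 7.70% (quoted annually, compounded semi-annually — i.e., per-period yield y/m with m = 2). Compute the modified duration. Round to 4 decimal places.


Answer: Modified duration = 4.0859

Derivation:
Coupon per period c = face * coupon_rate / m = 3.850000
Periods per year m = 2; per-period yield y/m = 0.038500
Number of cashflows N = 10
Cashflows (t years, CF_t, discount factor 1/(1+y/m)^(m*t), PV):
  t = 0.5000: CF_t = 3.850000, DF = 0.962927, PV = 3.707270
  t = 1.0000: CF_t = 3.850000, DF = 0.927229, PV = 3.569832
  t = 1.5000: CF_t = 3.850000, DF = 0.892854, PV = 3.437488
  t = 2.0000: CF_t = 3.850000, DF = 0.859754, PV = 3.310051
  t = 2.5000: CF_t = 3.850000, DF = 0.827880, PV = 3.187339
  t = 3.0000: CF_t = 3.850000, DF = 0.797188, PV = 3.069176
  t = 3.5000: CF_t = 3.850000, DF = 0.767635, PV = 2.955393
  t = 4.0000: CF_t = 3.850000, DF = 0.739176, PV = 2.845828
  t = 4.5000: CF_t = 3.850000, DF = 0.711773, PV = 2.740326
  t = 5.0000: CF_t = 103.850000, DF = 0.685386, PV = 71.177297
Price P = sum_t PV_t = 100.000000
First compute Macaulay numerator sum_t t * PV_t:
  t * PV_t at t = 0.5000: 1.853635
  t * PV_t at t = 1.0000: 3.569832
  t * PV_t at t = 1.5000: 5.156232
  t * PV_t at t = 2.0000: 6.620103
  t * PV_t at t = 2.5000: 7.968347
  t * PV_t at t = 3.0000: 9.207527
  t * PV_t at t = 3.5000: 10.343875
  t * PV_t at t = 4.0000: 11.383314
  t * PV_t at t = 4.5000: 12.331467
  t * PV_t at t = 5.0000: 355.886486
Macaulay duration D = 424.320817 / 100.000000 = 4.243208
Modified duration = D / (1 + y/m) = 4.243208 / (1 + 0.038500) = 4.085901


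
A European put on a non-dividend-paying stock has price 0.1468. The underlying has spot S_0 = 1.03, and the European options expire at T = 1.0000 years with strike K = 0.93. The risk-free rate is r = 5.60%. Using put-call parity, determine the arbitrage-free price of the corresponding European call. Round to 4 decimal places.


Put-call parity: C - P = S_0 * exp(-qT) - K * exp(-rT).
S_0 * exp(-qT) = 1.0300 * 1.00000000 = 1.03000000
K * exp(-rT) = 0.9300 * 0.94553914 = 0.87935140
C = P + S*exp(-qT) - K*exp(-rT)
C = 0.1468 + 1.03000000 - 0.87935140 = 0.2974

Answer: Call price = 0.2974


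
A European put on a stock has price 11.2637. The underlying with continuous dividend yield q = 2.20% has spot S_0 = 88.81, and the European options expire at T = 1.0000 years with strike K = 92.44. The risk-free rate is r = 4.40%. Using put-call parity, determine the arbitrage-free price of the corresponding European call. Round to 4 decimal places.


Answer: Call price = 9.6804

Derivation:
Put-call parity: C - P = S_0 * exp(-qT) - K * exp(-rT).
S_0 * exp(-qT) = 88.8100 * 0.97824024 = 86.87751527
K * exp(-rT) = 92.4400 * 0.95695396 = 88.46082383
C = P + S*exp(-qT) - K*exp(-rT)
C = 11.2637 + 86.87751527 - 88.46082383 = 9.6804


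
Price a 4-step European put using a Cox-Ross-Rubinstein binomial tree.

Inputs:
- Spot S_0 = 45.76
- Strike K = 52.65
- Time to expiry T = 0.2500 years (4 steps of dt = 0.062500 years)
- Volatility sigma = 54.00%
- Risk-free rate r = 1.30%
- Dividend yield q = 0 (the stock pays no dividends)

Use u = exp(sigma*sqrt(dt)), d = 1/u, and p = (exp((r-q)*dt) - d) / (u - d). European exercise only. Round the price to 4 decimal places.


dt = T/N = 0.062500
u = exp(sigma*sqrt(dt)) = 1.144537; d = 1/u = 0.873716
p = (exp((r-q)*dt) - d) / (u - d) = 0.469303
Discount per step: exp(-r*dt) = 0.999188
Stock lattice S(k, i) with i counting down-moves:
  k=0: S(0,0) = 45.7600
  k=1: S(1,0) = 52.3740; S(1,1) = 39.9812
  k=2: S(2,0) = 59.9440; S(2,1) = 45.7600; S(2,2) = 34.9322
  k=3: S(3,0) = 68.6081; S(3,1) = 52.3740; S(3,2) = 39.9812; S(3,3) = 30.5209
  k=4: S(4,0) = 78.5245; S(4,1) = 59.9440; S(4,2) = 45.7600; S(4,3) = 34.9322; S(4,4) = 26.6666
Terminal payoffs V(N, i) = max(K - S_T, 0):
  V(4,0) = 0.000000; V(4,1) = 0.000000; V(4,2) = 6.890000; V(4,3) = 17.717754; V(4,4) = 25.983440
Backward induction: V(k, i) = exp(-r*dt) * [p * V(k+1, i) + (1-p) * V(k+1, i+1)].
  V(3,0) = exp(-r*dt) * [p*0.000000 + (1-p)*0.000000] = 0.000000
  V(3,1) = exp(-r*dt) * [p*0.000000 + (1-p)*6.890000] = 3.653536
  V(3,2) = exp(-r*dt) * [p*6.890000 + (1-p)*17.717754] = 12.625999
  V(3,3) = exp(-r*dt) * [p*17.717754 + (1-p)*25.983440] = 22.086380
  V(2,0) = exp(-r*dt) * [p*0.000000 + (1-p)*3.653536] = 1.937348
  V(2,1) = exp(-r*dt) * [p*3.653536 + (1-p)*12.625999] = 8.408365
  V(2,2) = exp(-r*dt) * [p*12.625999 + (1-p)*22.086380] = 17.632268
  V(1,0) = exp(-r*dt) * [p*1.937348 + (1-p)*8.408365] = 5.367138
  V(1,1) = exp(-r*dt) * [p*8.408365 + (1-p)*17.632268] = 13.292662
  V(0,0) = exp(-r*dt) * [p*5.367138 + (1-p)*13.292662] = 9.565418

Answer: Price = V(0,0) = 9.5654


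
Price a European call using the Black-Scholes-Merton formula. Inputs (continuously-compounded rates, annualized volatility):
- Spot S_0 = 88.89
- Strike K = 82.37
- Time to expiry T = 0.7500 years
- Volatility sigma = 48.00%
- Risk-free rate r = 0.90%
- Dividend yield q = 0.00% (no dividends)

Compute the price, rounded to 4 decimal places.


Answer: Price = 17.8650

Derivation:
d1 = (ln(S/K) + (r - q + 0.5*sigma^2) * T) / (sigma * sqrt(T)) = 0.40734072
d2 = d1 - sigma * sqrt(T) = -0.00835147
exp(-rT) = 0.99327273; exp(-qT) = 1.00000000
C = S_0 * exp(-qT) * N(d1) - K * exp(-rT) * N(d2)
N(d1) = 0.65812112; N(d2) = 0.49666828
C = 88.8900 * 1.00000000 * 0.65812112 - 82.3700 * 0.99327273 * 0.49666828 = 17.8650


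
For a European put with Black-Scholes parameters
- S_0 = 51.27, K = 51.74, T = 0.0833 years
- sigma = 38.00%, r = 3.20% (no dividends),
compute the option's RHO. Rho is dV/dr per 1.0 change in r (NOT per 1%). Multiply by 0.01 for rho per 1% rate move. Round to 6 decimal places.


Answer: Rho = -2.343855

Derivation:
d1 = -0.0040622981; d2 = -0.1137369078
phi(d1) = 0.3989389887; exp(-qT) = 1.0000000000; exp(-rT) = 0.9973379496
N(-d2) = 0.5452768229
Rho = -K*T*exp(-rT)*N(-d2) = -51.7400 * 0.0833 * 0.9973379496 * 0.5452768229 = -2.343855


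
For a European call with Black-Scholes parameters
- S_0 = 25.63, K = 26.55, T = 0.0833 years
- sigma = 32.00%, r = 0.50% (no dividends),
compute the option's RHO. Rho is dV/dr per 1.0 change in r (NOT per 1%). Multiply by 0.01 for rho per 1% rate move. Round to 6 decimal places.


Answer: Rho = 0.742706

Derivation:
d1 = -0.3311558395; d2 = -0.4235134056
phi(d1) = 0.3776563483; exp(-qT) = 1.0000000000; exp(-rT) = 0.9995835867
N(d2) = 0.3359603600
Rho = K*T*exp(-rT)*N(d2) = 26.5500 * 0.0833 * 0.9995835867 * 0.3359603600 = 0.742706


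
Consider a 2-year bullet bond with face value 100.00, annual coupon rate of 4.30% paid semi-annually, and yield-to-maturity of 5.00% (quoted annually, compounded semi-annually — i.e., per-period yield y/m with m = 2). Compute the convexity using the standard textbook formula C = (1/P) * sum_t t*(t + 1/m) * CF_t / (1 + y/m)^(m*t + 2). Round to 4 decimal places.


Coupon per period c = face * coupon_rate / m = 2.150000
Periods per year m = 2; per-period yield y/m = 0.025000
Number of cashflows N = 4
Cashflows (t years, CF_t, discount factor 1/(1+y/m)^(m*t), PV):
  t = 0.5000: CF_t = 2.150000, DF = 0.975610, PV = 2.097561
  t = 1.0000: CF_t = 2.150000, DF = 0.951814, PV = 2.046401
  t = 1.5000: CF_t = 2.150000, DF = 0.928599, PV = 1.996489
  t = 2.0000: CF_t = 102.150000, DF = 0.905951, PV = 92.542858
Price P = sum_t PV_t = 98.683309
Convexity numerator sum_t t*(t + 1/m) * CF_t / (1+y/m)^(m*t + 2):
  t = 0.5000: term = 0.998244
  t = 1.0000: term = 2.921691
  t = 1.5000: term = 5.700860
  t = 2.0000: term = 440.418124
Convexity = (1/P) * sum = 450.038920 / 98.683309 = 4.560436

Answer: Convexity = 4.5604


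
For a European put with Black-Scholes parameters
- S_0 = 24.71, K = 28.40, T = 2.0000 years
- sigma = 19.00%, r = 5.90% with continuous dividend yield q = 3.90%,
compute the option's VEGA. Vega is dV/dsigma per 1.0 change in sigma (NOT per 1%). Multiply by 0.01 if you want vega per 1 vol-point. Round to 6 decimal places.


Answer: Vega = 12.544547

Derivation:
d1 = -0.2347636388; d2 = -0.5034642156
phi(d1) = 0.3880987287; exp(-qT) = 0.9249644265; exp(-rT) = 0.8886960526
Vega = S * exp(-qT) * phi(d1) * sqrt(T) = 24.7100 * 0.9249644265 * 0.3880987287 * 1.4142135624 = 12.544547


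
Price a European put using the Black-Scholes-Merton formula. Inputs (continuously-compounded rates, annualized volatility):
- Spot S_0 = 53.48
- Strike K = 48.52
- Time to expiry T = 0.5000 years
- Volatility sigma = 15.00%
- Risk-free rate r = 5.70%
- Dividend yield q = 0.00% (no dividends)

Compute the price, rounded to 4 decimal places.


d1 = (ln(S/K) + (r - q + 0.5*sigma^2) * T) / (sigma * sqrt(T)) = 1.23938535
d2 = d1 - sigma * sqrt(T) = 1.13331934
exp(-rT) = 0.97190229; exp(-qT) = 1.00000000
P = K * exp(-rT) * N(-d2) - S_0 * exp(-qT) * N(-d1)
N(-d1) = 0.10760141; N(-d2) = 0.12854009
P = 48.5200 * 0.97190229 * 0.12854009 - 53.4800 * 1.00000000 * 0.10760141 = 0.3070

Answer: Price = 0.3070


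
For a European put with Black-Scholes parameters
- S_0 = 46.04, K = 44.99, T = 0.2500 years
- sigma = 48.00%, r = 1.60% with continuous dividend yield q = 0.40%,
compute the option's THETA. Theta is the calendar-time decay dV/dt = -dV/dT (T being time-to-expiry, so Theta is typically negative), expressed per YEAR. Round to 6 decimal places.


d1 = 0.2286264208; d2 = -0.0113735792
phi(d1) = 0.3886509833; exp(-qT) = 0.9990004998; exp(-rT) = 0.9960079893
Theta = -S*exp(-qT)*phi(d1)*sigma/(2*sqrt(T)) + r*K*exp(-rT)*N(-d2) - q*S*exp(-qT)*N(-d1)
N(-d1) = 0.4095796438; N(-d2) = 0.5045373038; sqrt(T) = 0.5000000000
Term 1 = -46.0400 * 0.9990004998 * 0.3886509833 * 0.4800 / (2 * 0.5000000000) = -8.5802912271
Term 2 = 0.0160 * 44.9900 * 0.9960079893 * 0.5045373038 = 0.3617362898
Term 3 = -0.0040 * 46.0400 * 0.9990004998 * 0.4095796438 = -0.0753527967
Theta = -8.5802912271 + (0.3617362898) + (-0.0753527967) = -8.293908

Answer: Theta = -8.293908


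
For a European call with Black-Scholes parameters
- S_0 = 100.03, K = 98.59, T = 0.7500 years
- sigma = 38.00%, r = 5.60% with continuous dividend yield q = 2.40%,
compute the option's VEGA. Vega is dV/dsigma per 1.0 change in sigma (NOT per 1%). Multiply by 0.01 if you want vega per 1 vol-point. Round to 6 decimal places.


Answer: Vega = 32.624370

Derivation:
d1 = 0.2815351484; d2 = -0.0475545051
phi(d1) = 0.3834409858; exp(-qT) = 0.9821610324; exp(-rT) = 0.9588697806
Vega = S * exp(-qT) * phi(d1) * sqrt(T) = 100.0300 * 0.9821610324 * 0.3834409858 * 0.8660254038 = 32.624370


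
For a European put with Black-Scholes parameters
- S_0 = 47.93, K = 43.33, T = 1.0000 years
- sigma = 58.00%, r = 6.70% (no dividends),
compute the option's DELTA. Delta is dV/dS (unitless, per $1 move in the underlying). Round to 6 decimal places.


d1 = 0.5794765128; d2 = -0.0005234872
phi(d1) = 0.3372822886; exp(-qT) = 1.0000000000; exp(-rT) = 0.9351952013
N(-d1) = 0.2811338451
Delta = -exp(-qT) * N(-d1) = -1.0000000000 * 0.2811338451 = -0.281134

Answer: Delta = -0.281134


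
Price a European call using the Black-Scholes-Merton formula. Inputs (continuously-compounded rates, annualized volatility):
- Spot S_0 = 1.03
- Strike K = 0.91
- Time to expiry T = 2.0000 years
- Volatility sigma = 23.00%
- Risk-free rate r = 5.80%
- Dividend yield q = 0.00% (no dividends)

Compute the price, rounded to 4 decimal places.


Answer: Price = 0.2592

Derivation:
d1 = (ln(S/K) + (r - q + 0.5*sigma^2) * T) / (sigma * sqrt(T)) = 0.90008385
d2 = d1 - sigma * sqrt(T) = 0.57481473
exp(-rT) = 0.89047522; exp(-qT) = 1.00000000
C = S_0 * exp(-qT) * N(d1) - K * exp(-rT) * N(d2)
N(d1) = 0.81596219; N(d2) = 0.71729170
C = 1.0300 * 1.00000000 * 0.81596219 - 0.9100 * 0.89047522 * 0.71729170 = 0.2592


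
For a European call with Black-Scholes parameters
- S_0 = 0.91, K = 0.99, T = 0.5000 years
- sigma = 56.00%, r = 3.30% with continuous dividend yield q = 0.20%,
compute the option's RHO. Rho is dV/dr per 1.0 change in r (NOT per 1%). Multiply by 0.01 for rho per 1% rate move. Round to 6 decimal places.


Answer: Rho = 0.172889

Derivation:
d1 = 0.0243438086; d2 = -0.3716359889
phi(d1) = 0.3988240871; exp(-qT) = 0.9990004998; exp(-rT) = 0.9836353794
N(d2) = 0.3550819450
Rho = K*T*exp(-rT)*N(d2) = 0.9900 * 0.5000 * 0.9836353794 * 0.3550819450 = 0.172889


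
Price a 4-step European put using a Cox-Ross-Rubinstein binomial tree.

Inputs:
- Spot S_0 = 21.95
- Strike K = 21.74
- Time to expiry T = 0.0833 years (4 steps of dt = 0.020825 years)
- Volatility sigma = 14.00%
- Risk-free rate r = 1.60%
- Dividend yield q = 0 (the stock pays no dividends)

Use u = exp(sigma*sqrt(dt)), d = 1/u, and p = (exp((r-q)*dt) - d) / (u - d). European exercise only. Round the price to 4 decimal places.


Answer: Price = V(0,0) = 0.2534

Derivation:
dt = T/N = 0.020825
u = exp(sigma*sqrt(dt)) = 1.020409; d = 1/u = 0.979999
p = (exp((r-q)*dt) - d) / (u - d) = 0.503196
Discount per step: exp(-r*dt) = 0.999667
Stock lattice S(k, i) with i counting down-moves:
  k=0: S(0,0) = 21.9500
  k=1: S(1,0) = 22.3980; S(1,1) = 21.5110
  k=2: S(2,0) = 22.8551; S(2,1) = 21.9500; S(2,2) = 21.0808
  k=3: S(3,0) = 23.3215; S(3,1) = 22.3980; S(3,2) = 21.5110; S(3,3) = 20.6591
  k=4: S(4,0) = 23.7975; S(4,1) = 22.8551; S(4,2) = 21.9500; S(4,3) = 21.0808; S(4,4) = 20.2459
Terminal payoffs V(N, i) = max(K - S_T, 0):
  V(4,0) = 0.000000; V(4,1) = 0.000000; V(4,2) = 0.000000; V(4,3) = 0.659242; V(4,4) = 1.494060
Backward induction: V(k, i) = exp(-r*dt) * [p * V(k+1, i) + (1-p) * V(k+1, i+1)].
  V(3,0) = exp(-r*dt) * [p*0.000000 + (1-p)*0.000000] = 0.000000
  V(3,1) = exp(-r*dt) * [p*0.000000 + (1-p)*0.000000] = 0.000000
  V(3,2) = exp(-r*dt) * [p*0.000000 + (1-p)*0.659242] = 0.327404
  V(3,3) = exp(-r*dt) * [p*0.659242 + (1-p)*1.494060] = 1.073625
  V(2,0) = exp(-r*dt) * [p*0.000000 + (1-p)*0.000000] = 0.000000
  V(2,1) = exp(-r*dt) * [p*0.000000 + (1-p)*0.327404] = 0.162602
  V(2,2) = exp(-r*dt) * [p*0.327404 + (1-p)*1.073625] = 0.697897
  V(1,0) = exp(-r*dt) * [p*0.000000 + (1-p)*0.162602] = 0.080754
  V(1,1) = exp(-r*dt) * [p*0.162602 + (1-p)*0.697897] = 0.428395
  V(0,0) = exp(-r*dt) * [p*0.080754 + (1-p)*0.428395] = 0.253379


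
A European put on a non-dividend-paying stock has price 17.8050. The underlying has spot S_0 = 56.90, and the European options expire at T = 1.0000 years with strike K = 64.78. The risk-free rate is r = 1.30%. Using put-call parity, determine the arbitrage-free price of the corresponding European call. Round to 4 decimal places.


Put-call parity: C - P = S_0 * exp(-qT) - K * exp(-rT).
S_0 * exp(-qT) = 56.9000 * 1.00000000 = 56.90000000
K * exp(-rT) = 64.7800 * 0.98708414 = 63.94331027
C = P + S*exp(-qT) - K*exp(-rT)
C = 17.8050 + 56.90000000 - 63.94331027 = 10.7617

Answer: Call price = 10.7617


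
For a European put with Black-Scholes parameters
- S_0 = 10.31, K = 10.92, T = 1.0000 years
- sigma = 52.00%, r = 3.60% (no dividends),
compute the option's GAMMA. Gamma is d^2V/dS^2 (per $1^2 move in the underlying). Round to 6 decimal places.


d1 = 0.2186890918; d2 = -0.3013109082
phi(d1) = 0.3895157443; exp(-qT) = 1.0000000000; exp(-rT) = 0.9646402935
Gamma = exp(-qT) * phi(d1) / (S * sigma * sqrt(T)) = 1.0000000000 * 0.3895157443 / (10.3100 * 0.5200 * 1.0000000000) = 0.072655

Answer: Gamma = 0.072655


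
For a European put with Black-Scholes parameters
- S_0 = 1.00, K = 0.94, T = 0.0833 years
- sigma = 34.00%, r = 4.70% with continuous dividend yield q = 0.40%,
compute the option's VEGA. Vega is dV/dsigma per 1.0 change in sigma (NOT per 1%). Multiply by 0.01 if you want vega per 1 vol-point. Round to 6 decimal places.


Answer: Vega = 0.089070

Derivation:
d1 = 0.7161123549; d2 = 0.6179824410
phi(d1) = 0.3087118425; exp(-qT) = 0.9996668555; exp(-rT) = 0.9960925540
Vega = S * exp(-qT) * phi(d1) * sqrt(T) = 1.0000 * 0.9996668555 * 0.3087118425 * 0.2886173938 = 0.089070


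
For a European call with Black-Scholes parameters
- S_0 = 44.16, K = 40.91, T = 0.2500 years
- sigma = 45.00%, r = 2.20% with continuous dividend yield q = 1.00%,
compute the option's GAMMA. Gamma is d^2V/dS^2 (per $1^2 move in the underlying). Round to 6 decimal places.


d1 = 0.4655883112; d2 = 0.2405883112
phi(d1) = 0.3579633146; exp(-qT) = 0.9975031224; exp(-rT) = 0.9945150973
Gamma = exp(-qT) * phi(d1) / (S * sigma * sqrt(T)) = 0.9975031224 * 0.3579633146 / (44.1600 * 0.4500 * 0.5000000000) = 0.035937

Answer: Gamma = 0.035937


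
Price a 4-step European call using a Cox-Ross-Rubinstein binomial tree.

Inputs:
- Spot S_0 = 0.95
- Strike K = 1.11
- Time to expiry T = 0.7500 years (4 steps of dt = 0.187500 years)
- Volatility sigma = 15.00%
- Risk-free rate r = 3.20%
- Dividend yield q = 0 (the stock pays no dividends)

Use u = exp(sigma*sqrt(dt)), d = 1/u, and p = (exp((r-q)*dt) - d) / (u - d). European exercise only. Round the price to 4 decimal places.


dt = T/N = 0.187500
u = exp(sigma*sqrt(dt)) = 1.067108; d = 1/u = 0.937113
p = (exp((r-q)*dt) - d) / (u - d) = 0.530062
Discount per step: exp(-r*dt) = 0.994018
Stock lattice S(k, i) with i counting down-moves:
  k=0: S(0,0) = 0.9500
  k=1: S(1,0) = 1.0138; S(1,1) = 0.8903
  k=2: S(2,0) = 1.0818; S(2,1) = 0.9500; S(2,2) = 0.8343
  k=3: S(3,0) = 1.1544; S(3,1) = 1.0138; S(3,2) = 0.8903; S(3,3) = 0.7818
  k=4: S(4,0) = 1.2318; S(4,1) = 1.0818; S(4,2) = 0.9500; S(4,3) = 0.8343; S(4,4) = 0.7326
Terminal payoffs V(N, i) = max(S_T - K, 0):
  V(4,0) = 0.121847; V(4,1) = 0.000000; V(4,2) = 0.000000; V(4,3) = 0.000000; V(4,4) = 0.000000
Backward induction: V(k, i) = exp(-r*dt) * [p * V(k+1, i) + (1-p) * V(k+1, i+1)].
  V(3,0) = exp(-r*dt) * [p*0.121847 + (1-p)*0.000000] = 0.064200
  V(3,1) = exp(-r*dt) * [p*0.000000 + (1-p)*0.000000] = 0.000000
  V(3,2) = exp(-r*dt) * [p*0.000000 + (1-p)*0.000000] = 0.000000
  V(3,3) = exp(-r*dt) * [p*0.000000 + (1-p)*0.000000] = 0.000000
  V(2,0) = exp(-r*dt) * [p*0.064200 + (1-p)*0.000000] = 0.033826
  V(2,1) = exp(-r*dt) * [p*0.000000 + (1-p)*0.000000] = 0.000000
  V(2,2) = exp(-r*dt) * [p*0.000000 + (1-p)*0.000000] = 0.000000
  V(1,0) = exp(-r*dt) * [p*0.033826 + (1-p)*0.000000] = 0.017823
  V(1,1) = exp(-r*dt) * [p*0.000000 + (1-p)*0.000000] = 0.000000
  V(0,0) = exp(-r*dt) * [p*0.017823 + (1-p)*0.000000] = 0.009391

Answer: Price = V(0,0) = 0.0094


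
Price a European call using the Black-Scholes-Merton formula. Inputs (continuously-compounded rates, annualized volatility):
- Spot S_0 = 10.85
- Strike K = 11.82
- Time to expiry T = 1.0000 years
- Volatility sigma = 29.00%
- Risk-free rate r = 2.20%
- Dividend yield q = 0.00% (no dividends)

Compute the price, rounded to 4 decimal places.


d1 = (ln(S/K) + (r - q + 0.5*sigma^2) * T) / (sigma * sqrt(T)) = -0.07440666
d2 = d1 - sigma * sqrt(T) = -0.36440666
exp(-rT) = 0.97824024; exp(-qT) = 1.00000000
C = S_0 * exp(-qT) * N(d1) - K * exp(-rT) * N(d2)
N(d1) = 0.47034340; N(d2) = 0.35777718
C = 10.8500 * 1.00000000 * 0.47034340 - 11.8200 * 0.97824024 * 0.35777718 = 0.9663

Answer: Price = 0.9663


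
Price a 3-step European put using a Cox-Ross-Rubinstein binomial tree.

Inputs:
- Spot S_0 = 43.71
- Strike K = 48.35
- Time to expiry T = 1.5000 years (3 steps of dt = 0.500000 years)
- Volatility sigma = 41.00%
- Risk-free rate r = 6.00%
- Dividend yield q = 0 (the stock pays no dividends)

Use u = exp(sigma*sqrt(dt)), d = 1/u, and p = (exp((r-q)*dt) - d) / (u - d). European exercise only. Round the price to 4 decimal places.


Answer: Price = V(0,0) = 9.4311

Derivation:
dt = T/N = 0.500000
u = exp(sigma*sqrt(dt)) = 1.336312; d = 1/u = 0.748328
p = (exp((r-q)*dt) - d) / (u - d) = 0.479820
Discount per step: exp(-r*dt) = 0.970446
Stock lattice S(k, i) with i counting down-moves:
  k=0: S(0,0) = 43.7100
  k=1: S(1,0) = 58.4102; S(1,1) = 32.7094
  k=2: S(2,0) = 78.0543; S(2,1) = 43.7100; S(2,2) = 24.4774
  k=3: S(3,0) = 104.3049; S(3,1) = 58.4102; S(3,2) = 32.7094; S(3,3) = 18.3171
Terminal payoffs V(N, i) = max(K - S_T, 0):
  V(3,0) = 0.000000; V(3,1) = 0.000000; V(3,2) = 15.640579; V(3,3) = 30.032891
Backward induction: V(k, i) = exp(-r*dt) * [p * V(k+1, i) + (1-p) * V(k+1, i+1)].
  V(2,0) = exp(-r*dt) * [p*0.000000 + (1-p)*0.000000] = 0.000000
  V(2,1) = exp(-r*dt) * [p*0.000000 + (1-p)*15.640579] = 7.895467
  V(2,2) = exp(-r*dt) * [p*15.640579 + (1-p)*30.032891] = 22.443663
  V(1,0) = exp(-r*dt) * [p*0.000000 + (1-p)*7.895467] = 3.985684
  V(1,1) = exp(-r*dt) * [p*7.895467 + (1-p)*22.443663] = 15.006146
  V(0,0) = exp(-r*dt) * [p*3.985684 + (1-p)*15.006146] = 9.431090


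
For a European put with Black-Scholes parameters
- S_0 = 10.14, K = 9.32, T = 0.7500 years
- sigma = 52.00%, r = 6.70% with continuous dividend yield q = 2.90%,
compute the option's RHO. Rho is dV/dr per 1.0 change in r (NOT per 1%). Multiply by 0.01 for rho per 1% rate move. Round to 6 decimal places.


d1 = 0.4757041336; d2 = 0.0253709236
phi(d1) = 0.3562631113; exp(-qT) = 0.9784848257; exp(-rT) = 0.9509916469
N(-d2) = 0.4898795516
Rho = -K*T*exp(-rT)*N(-d2) = -9.3200 * 0.7500 * 0.9509916469 * 0.4898795516 = -3.256441

Answer: Rho = -3.256441


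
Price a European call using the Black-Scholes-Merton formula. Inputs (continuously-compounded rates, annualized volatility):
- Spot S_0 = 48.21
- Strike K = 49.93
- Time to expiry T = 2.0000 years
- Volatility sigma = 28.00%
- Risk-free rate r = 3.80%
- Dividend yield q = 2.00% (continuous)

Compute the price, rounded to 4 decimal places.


Answer: Price = 7.2882

Derivation:
d1 = (ln(S/K) + (r - q + 0.5*sigma^2) * T) / (sigma * sqrt(T)) = 0.20037498
d2 = d1 - sigma * sqrt(T) = -0.19560482
exp(-rT) = 0.92681621; exp(-qT) = 0.96078944
C = S_0 * exp(-qT) * N(d1) - K * exp(-rT) * N(d2)
N(d1) = 0.57940634; N(d2) = 0.42245974
C = 48.2100 * 0.96078944 * 0.57940634 - 49.9300 * 0.92681621 * 0.42245974 = 7.2882


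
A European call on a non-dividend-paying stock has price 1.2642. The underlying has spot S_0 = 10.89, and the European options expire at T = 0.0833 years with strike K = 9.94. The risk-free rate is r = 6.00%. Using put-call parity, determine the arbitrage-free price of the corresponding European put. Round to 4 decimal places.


Put-call parity: C - P = S_0 * exp(-qT) - K * exp(-rT).
S_0 * exp(-qT) = 10.8900 * 1.00000000 = 10.89000000
K * exp(-rT) = 9.9400 * 0.99501447 = 9.89044382
P = C - S*exp(-qT) + K*exp(-rT)
P = 1.2642 - 10.89000000 + 9.89044382 = 0.2646

Answer: Put price = 0.2646


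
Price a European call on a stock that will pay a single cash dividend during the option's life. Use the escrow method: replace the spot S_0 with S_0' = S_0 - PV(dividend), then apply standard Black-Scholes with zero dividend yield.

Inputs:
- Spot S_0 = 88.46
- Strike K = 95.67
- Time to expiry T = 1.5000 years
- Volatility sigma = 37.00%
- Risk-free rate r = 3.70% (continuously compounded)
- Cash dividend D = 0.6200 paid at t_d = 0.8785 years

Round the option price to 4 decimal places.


PV(D) = D * exp(-r * t_d) = 0.6200 * 0.96801809 = 0.60017122
S_0' = S_0 - PV(D) = 88.4600 - 0.60017122 = 87.85982878
d1 = (ln(S_0'/K) + (r + sigma^2/2)*T) / (sigma*sqrt(T)) = 0.16112108
d2 = d1 - sigma*sqrt(T) = -0.29203452
exp(-rT) = 0.94601202
N(d1) = 0.56400098; N(d2) = 0.38513011
C = S_0' * N(d1) - K * exp(-rT) * N(d2) = 87.85982878 * 0.56400098 - 95.6700 * 0.94601202 * 0.38513011 = 14.6968

Answer: Price = 14.6968


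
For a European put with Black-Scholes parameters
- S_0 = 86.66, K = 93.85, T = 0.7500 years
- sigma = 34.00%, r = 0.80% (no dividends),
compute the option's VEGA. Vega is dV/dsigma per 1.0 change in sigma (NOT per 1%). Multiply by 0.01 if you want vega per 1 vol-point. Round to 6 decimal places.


d1 = -0.1030921624; d2 = -0.3975407996
phi(d1) = 0.3968279251; exp(-qT) = 1.0000000000; exp(-rT) = 0.9940179641
Vega = S * exp(-qT) * phi(d1) * sqrt(T) = 86.6600 * 1.0000000000 * 0.3968279251 * 0.8660254038 = 29.781841

Answer: Vega = 29.781841


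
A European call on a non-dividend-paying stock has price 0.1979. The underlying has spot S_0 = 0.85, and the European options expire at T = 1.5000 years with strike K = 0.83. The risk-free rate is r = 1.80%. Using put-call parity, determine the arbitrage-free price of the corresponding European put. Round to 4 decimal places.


Answer: Put price = 0.1558

Derivation:
Put-call parity: C - P = S_0 * exp(-qT) - K * exp(-rT).
S_0 * exp(-qT) = 0.8500 * 1.00000000 = 0.85000000
K * exp(-rT) = 0.8300 * 0.97336124 = 0.80788983
P = C - S*exp(-qT) + K*exp(-rT)
P = 0.1979 - 0.85000000 + 0.80788983 = 0.1558


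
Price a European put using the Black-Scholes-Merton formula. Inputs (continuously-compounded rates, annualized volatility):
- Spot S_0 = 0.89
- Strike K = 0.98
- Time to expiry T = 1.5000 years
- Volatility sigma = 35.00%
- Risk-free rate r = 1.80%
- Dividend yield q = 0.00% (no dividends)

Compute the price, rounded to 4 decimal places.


d1 = (ln(S/K) + (r - q + 0.5*sigma^2) * T) / (sigma * sqrt(T)) = 0.05259146
d2 = d1 - sigma * sqrt(T) = -0.37606925
exp(-rT) = 0.97336124; exp(-qT) = 1.00000000
P = K * exp(-rT) * N(-d2) - S_0 * exp(-qT) * N(-d1)
N(-d1) = 0.47902871; N(-d2) = 0.64656729
P = 0.9800 * 0.97336124 * 0.64656729 - 0.8900 * 1.00000000 * 0.47902871 = 0.1904

Answer: Price = 0.1904


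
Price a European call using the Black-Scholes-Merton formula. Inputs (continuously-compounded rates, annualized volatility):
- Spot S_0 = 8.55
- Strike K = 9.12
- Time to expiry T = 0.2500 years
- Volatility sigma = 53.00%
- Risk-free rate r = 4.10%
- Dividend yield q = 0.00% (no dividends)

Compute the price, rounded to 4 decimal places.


Answer: Price = 0.7072

Derivation:
d1 = (ln(S/K) + (r - q + 0.5*sigma^2) * T) / (sigma * sqrt(T)) = -0.07236234
d2 = d1 - sigma * sqrt(T) = -0.33736234
exp(-rT) = 0.98980235; exp(-qT) = 1.00000000
C = S_0 * exp(-qT) * N(d1) - K * exp(-rT) * N(d2)
N(d1) = 0.47115678; N(d2) = 0.36792188
C = 8.5500 * 1.00000000 * 0.47115678 - 9.1200 * 0.98980235 * 0.36792188 = 0.7072


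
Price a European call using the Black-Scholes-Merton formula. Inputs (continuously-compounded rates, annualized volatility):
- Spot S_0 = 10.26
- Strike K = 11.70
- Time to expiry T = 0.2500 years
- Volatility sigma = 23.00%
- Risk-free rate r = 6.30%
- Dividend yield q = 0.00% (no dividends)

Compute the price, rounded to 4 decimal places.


d1 = (ln(S/K) + (r - q + 0.5*sigma^2) * T) / (sigma * sqrt(T)) = -0.94759567
d2 = d1 - sigma * sqrt(T) = -1.06259567
exp(-rT) = 0.98437338; exp(-qT) = 1.00000000
C = S_0 * exp(-qT) * N(d1) - K * exp(-rT) * N(d2)
N(d1) = 0.17166767; N(d2) = 0.14398268
C = 10.2600 * 1.00000000 * 0.17166767 - 11.7000 * 0.98437338 * 0.14398268 = 0.1030

Answer: Price = 0.1030


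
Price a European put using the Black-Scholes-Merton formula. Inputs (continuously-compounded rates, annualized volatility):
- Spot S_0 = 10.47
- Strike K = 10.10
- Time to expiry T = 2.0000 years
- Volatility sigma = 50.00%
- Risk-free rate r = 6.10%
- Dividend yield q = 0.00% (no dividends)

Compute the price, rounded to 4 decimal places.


d1 = (ln(S/K) + (r - q + 0.5*sigma^2) * T) / (sigma * sqrt(T)) = 0.57696887
d2 = d1 - sigma * sqrt(T) = -0.13013791
exp(-rT) = 0.88514837; exp(-qT) = 1.00000000
P = K * exp(-rT) * N(-d2) - S_0 * exp(-qT) * N(-d1)
N(-d1) = 0.28198024; N(-d2) = 0.55177134
P = 10.1000 * 0.88514837 * 0.55177134 - 10.4700 * 1.00000000 * 0.28198024 = 1.9805

Answer: Price = 1.9805


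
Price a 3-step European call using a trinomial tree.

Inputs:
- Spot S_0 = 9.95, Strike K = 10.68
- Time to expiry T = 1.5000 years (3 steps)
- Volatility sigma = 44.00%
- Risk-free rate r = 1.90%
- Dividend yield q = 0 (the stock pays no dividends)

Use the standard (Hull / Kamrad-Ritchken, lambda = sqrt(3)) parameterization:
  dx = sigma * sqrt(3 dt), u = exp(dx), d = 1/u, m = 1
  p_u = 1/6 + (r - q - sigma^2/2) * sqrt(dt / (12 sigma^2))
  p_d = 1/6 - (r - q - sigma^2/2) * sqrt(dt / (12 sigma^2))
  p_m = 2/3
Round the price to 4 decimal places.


Answer: Price = V(0,0) = 1.8432

Derivation:
dt = T/N = 0.500000; dx = sigma*sqrt(3*dt) = 0.538888
u = exp(dx) = 1.714099; d = 1/u = 0.583397
p_u = 0.130574, p_m = 0.666667, p_d = 0.202760
Discount per step: exp(-r*dt) = 0.990545
Stock lattice S(k, j) with j the centered position index:
  k=0: S(0,+0) = 9.9500
  k=1: S(1,-1) = 5.8048; S(1,+0) = 9.9500; S(1,+1) = 17.0553
  k=2: S(2,-2) = 3.3865; S(2,-1) = 5.8048; S(2,+0) = 9.9500; S(2,+1) = 17.0553; S(2,+2) = 29.2345
  k=3: S(3,-3) = 1.9757; S(3,-2) = 3.3865; S(3,-1) = 5.8048; S(3,+0) = 9.9500; S(3,+1) = 17.0553; S(3,+2) = 29.2345; S(3,+3) = 50.1108
Terminal payoffs V(N, j) = max(S_T - K, 0):
  V(3,-3) = 0.000000; V(3,-2) = 0.000000; V(3,-1) = 0.000000; V(3,+0) = 0.000000; V(3,+1) = 6.375288; V(3,+2) = 18.554457; V(3,+3) = 39.430761
Backward induction: V(k, j) = exp(-r*dt) * [p_u * V(k+1, j+1) + p_m * V(k+1, j) + p_d * V(k+1, j-1)]
  V(2,-2) = exp(-r*dt) * [p_u*0.000000 + p_m*0.000000 + p_d*0.000000] = 0.000000
  V(2,-1) = exp(-r*dt) * [p_u*0.000000 + p_m*0.000000 + p_d*0.000000] = 0.000000
  V(2,+0) = exp(-r*dt) * [p_u*6.375288 + p_m*0.000000 + p_d*0.000000] = 0.824575
  V(2,+1) = exp(-r*dt) * [p_u*18.554457 + p_m*6.375288 + p_d*0.000000] = 6.609825
  V(2,+2) = exp(-r*dt) * [p_u*39.430761 + p_m*18.554457 + p_d*6.375288] = 18.633055
  V(1,-1) = exp(-r*dt) * [p_u*0.824575 + p_m*0.000000 + p_d*0.000000] = 0.106650
  V(1,+0) = exp(-r*dt) * [p_u*6.609825 + p_m*0.824575 + p_d*0.000000] = 1.399429
  V(1,+1) = exp(-r*dt) * [p_u*18.633055 + p_m*6.609825 + p_d*0.824575] = 6.940481
  V(0,+0) = exp(-r*dt) * [p_u*6.940481 + p_m*1.399429 + p_d*0.106650] = 1.843228
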